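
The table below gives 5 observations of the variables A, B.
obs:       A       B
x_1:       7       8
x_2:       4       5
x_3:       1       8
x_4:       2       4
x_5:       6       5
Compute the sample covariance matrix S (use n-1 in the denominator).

Step 1 — column means:
  mean(A) = (7 + 4 + 1 + 2 + 6) / 5 = 20/5 = 4
  mean(B) = (8 + 5 + 8 + 4 + 5) / 5 = 30/5 = 6

Step 2 — sample covariance S[i,j] = (1/(n-1)) · Σ_k (x_{k,i} - mean_i) · (x_{k,j} - mean_j), with n-1 = 4.
  S[A,A] = ((3)·(3) + (0)·(0) + (-3)·(-3) + (-2)·(-2) + (2)·(2)) / 4 = 26/4 = 6.5
  S[A,B] = ((3)·(2) + (0)·(-1) + (-3)·(2) + (-2)·(-2) + (2)·(-1)) / 4 = 2/4 = 0.5
  S[B,B] = ((2)·(2) + (-1)·(-1) + (2)·(2) + (-2)·(-2) + (-1)·(-1)) / 4 = 14/4 = 3.5

S is symmetric (S[j,i] = S[i,j]). Assembling:

S = [[6.5, 0.5],
 [0.5, 3.5]]


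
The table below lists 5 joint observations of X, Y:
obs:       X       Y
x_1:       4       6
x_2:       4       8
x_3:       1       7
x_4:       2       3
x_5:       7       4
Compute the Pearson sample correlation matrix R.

Step 1 — column means:
  mean(X) = (4 + 4 + 1 + 2 + 7) / 5 = 18/5 = 3.6
  mean(Y) = (6 + 8 + 7 + 3 + 4) / 5 = 28/5 = 5.6

Step 2 — sample variances and covariances s[i,j] = (1/(n-1)) · Σ_k (x_{k,i} - mean_i) · (x_{k,j} - mean_j), with n-1 = 4:
  s[X,X] = ((0.4)·(0.4) + (0.4)·(0.4) + (-2.6)·(-2.6) + (-1.6)·(-1.6) + (3.4)·(3.4)) / 4 = 21.2/4 = 5.3
  s[X,Y] = ((0.4)·(0.4) + (0.4)·(2.4) + (-2.6)·(1.4) + (-1.6)·(-2.6) + (3.4)·(-1.6)) / 4 = -3.8/4 = -0.95
  s[Y,Y] = ((0.4)·(0.4) + (2.4)·(2.4) + (1.4)·(1.4) + (-2.6)·(-2.6) + (-1.6)·(-1.6)) / 4 = 17.2/4 = 4.3
  Sample standard deviations s_i = √(s[i,i]):
  s(X) = √(5.3) = 2.3022
  s(Y) = √(4.3) = 2.0736

Step 3 — r_{ij} = s_{ij} / (s_i · s_j):
  r[X,X] = 1 (diagonal).
  r[X,Y] = -0.95 / (2.3022 · 2.0736) = -0.95 / 4.7739 = -0.199
  r[Y,Y] = 1 (diagonal).

R is symmetric with unit diagonal. Assembling:

R = [[1, -0.199],
 [-0.199, 1]]


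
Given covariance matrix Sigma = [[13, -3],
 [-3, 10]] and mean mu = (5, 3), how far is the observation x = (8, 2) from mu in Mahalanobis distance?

Step 1 — centre the observation: (x - mu) = (3, -1).

Step 2 — invert Sigma. det(Sigma) = 13·10 - (-3)² = 121.
  Sigma^{-1} = (1/det) · [[d, -b], [-b, a]] = [[0.0826, 0.0248],
 [0.0248, 0.1074]].

Step 3 — form the quadratic (x - mu)^T · Sigma^{-1} · (x - mu):
  Sigma^{-1} · (x - mu) = (0.2231, -0.0331).
  (x - mu)^T · [Sigma^{-1} · (x - mu)] = (3)·(0.2231) + (-1)·(-0.0331) = 0.7025.

Step 4 — take square root: d = √(0.7025) ≈ 0.8381.

d(x, mu) = √(0.7025) ≈ 0.8381


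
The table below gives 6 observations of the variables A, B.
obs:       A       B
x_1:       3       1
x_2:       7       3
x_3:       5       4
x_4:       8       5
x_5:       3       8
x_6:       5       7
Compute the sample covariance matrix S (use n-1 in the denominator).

Step 1 — column means:
  mean(A) = (3 + 7 + 5 + 8 + 3 + 5) / 6 = 31/6 = 5.1667
  mean(B) = (1 + 3 + 4 + 5 + 8 + 7) / 6 = 28/6 = 4.6667

Step 2 — sample covariance S[i,j] = (1/(n-1)) · Σ_k (x_{k,i} - mean_i) · (x_{k,j} - mean_j), with n-1 = 5.
  S[A,A] = ((-2.1667)·(-2.1667) + (1.8333)·(1.8333) + (-0.1667)·(-0.1667) + (2.8333)·(2.8333) + (-2.1667)·(-2.1667) + (-0.1667)·(-0.1667)) / 5 = 20.8333/5 = 4.1667
  S[A,B] = ((-2.1667)·(-3.6667) + (1.8333)·(-1.6667) + (-0.1667)·(-0.6667) + (2.8333)·(0.3333) + (-2.1667)·(3.3333) + (-0.1667)·(2.3333)) / 5 = -1.6667/5 = -0.3333
  S[B,B] = ((-3.6667)·(-3.6667) + (-1.6667)·(-1.6667) + (-0.6667)·(-0.6667) + (0.3333)·(0.3333) + (3.3333)·(3.3333) + (2.3333)·(2.3333)) / 5 = 33.3333/5 = 6.6667

S is symmetric (S[j,i] = S[i,j]). Assembling:

S = [[4.1667, -0.3333],
 [-0.3333, 6.6667]]


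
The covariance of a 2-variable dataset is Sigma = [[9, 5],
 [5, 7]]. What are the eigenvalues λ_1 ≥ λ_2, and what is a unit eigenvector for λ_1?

Step 1 — characteristic polynomial of 2×2 Sigma:
  det(Sigma - λI) = λ² - trace · λ + det = 0.
  trace = 9 + 7 = 16, det = 9·7 - (5)² = 38.
Step 2 — discriminant:
  Δ = trace² - 4·det = 256 - 152 = 104.
Step 3 — eigenvalues:
  λ = (trace ± √Δ)/2 = (16 ± 10.198)/2,
  λ_1 = 13.099,  λ_2 = 2.901.

Step 4 — unit eigenvector for λ_1: solve (Sigma - λ_1 I)v = 0. First row:
  (9 - 13.099)·v_x + (5)·v_y = 0, i.e. (-4.099)·v_x + (5)·v_y = 0,
  so v ∝ (b, λ_1 - a) = (5, 4.099) = u.
  ||u|| = √((5)² + (4.099)²) = √(41.802) ≈ 6.4654,
  v_1 = u/||u|| ≈ (0.7733, 0.634) (||v_1|| = 1).

λ_1 = 13.099,  λ_2 = 2.901;  v_1 ≈ (0.7733, 0.634)


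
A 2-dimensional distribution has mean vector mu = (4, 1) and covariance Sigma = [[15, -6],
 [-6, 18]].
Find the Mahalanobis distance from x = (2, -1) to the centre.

Step 1 — centre the observation: (x - mu) = (-2, -2).

Step 2 — invert Sigma. det(Sigma) = 15·18 - (-6)² = 234.
  Sigma^{-1} = (1/det) · [[d, -b], [-b, a]] = [[0.0769, 0.0256],
 [0.0256, 0.0641]].

Step 3 — form the quadratic (x - mu)^T · Sigma^{-1} · (x - mu):
  Sigma^{-1} · (x - mu) = (-0.2051, -0.1795).
  (x - mu)^T · [Sigma^{-1} · (x - mu)] = (-2)·(-0.2051) + (-2)·(-0.1795) = 0.7692.

Step 4 — take square root: d = √(0.7692) ≈ 0.8771.

d(x, mu) = √(0.7692) ≈ 0.8771


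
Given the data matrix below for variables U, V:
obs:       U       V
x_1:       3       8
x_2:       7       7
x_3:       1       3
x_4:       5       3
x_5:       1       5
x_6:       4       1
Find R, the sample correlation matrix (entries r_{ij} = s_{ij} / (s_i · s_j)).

Step 1 — column means:
  mean(U) = (3 + 7 + 1 + 5 + 1 + 4) / 6 = 21/6 = 3.5
  mean(V) = (8 + 7 + 3 + 3 + 5 + 1) / 6 = 27/6 = 4.5

Step 2 — sample variances and covariances s[i,j] = (1/(n-1)) · Σ_k (x_{k,i} - mean_i) · (x_{k,j} - mean_j), with n-1 = 5:
  s[U,U] = ((-0.5)·(-0.5) + (3.5)·(3.5) + (-2.5)·(-2.5) + (1.5)·(1.5) + (-2.5)·(-2.5) + (0.5)·(0.5)) / 5 = 27.5/5 = 5.5
  s[U,V] = ((-0.5)·(3.5) + (3.5)·(2.5) + (-2.5)·(-1.5) + (1.5)·(-1.5) + (-2.5)·(0.5) + (0.5)·(-3.5)) / 5 = 5.5/5 = 1.1
  s[V,V] = ((3.5)·(3.5) + (2.5)·(2.5) + (-1.5)·(-1.5) + (-1.5)·(-1.5) + (0.5)·(0.5) + (-3.5)·(-3.5)) / 5 = 35.5/5 = 7.1
  Sample standard deviations s_i = √(s[i,i]):
  s(U) = √(5.5) = 2.3452
  s(V) = √(7.1) = 2.6646

Step 3 — r_{ij} = s_{ij} / (s_i · s_j):
  r[U,U] = 1 (diagonal).
  r[U,V] = 1.1 / (2.3452 · 2.6646) = 1.1 / 6.249 = 0.176
  r[V,V] = 1 (diagonal).

R is symmetric with unit diagonal. Assembling:

R = [[1, 0.176],
 [0.176, 1]]


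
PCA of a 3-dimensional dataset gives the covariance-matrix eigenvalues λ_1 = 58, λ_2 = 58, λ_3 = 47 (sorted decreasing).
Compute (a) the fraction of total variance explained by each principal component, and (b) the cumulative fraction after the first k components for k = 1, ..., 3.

Step 1 — total variance = trace(Sigma) = Σ λ_i = 58 + 58 + 47 = 163.

Step 2 — fraction explained by component i = λ_i / Σ λ:
  PC1: 58/163 = 0.3558
  PC2: 58/163 = 0.3558
  PC3: 47/163 = 0.2883

Step 3 — cumulative fraction after k components = (λ_1 + ... + λ_k) / Σ λ:
  k = 1: 58/163 = 0.3558
  k = 2: (58 + 58)/163 = 116/163 = 0.7117
  k = 3: (58 + 58 + 47)/163 = 163/163 = 1

Summary (fraction, with percent):

explained: PC1 0.3558 (35.58%), PC2 0.3558 (35.58%), PC3 0.2883 (28.83%);  cumulative: 0.3558, 0.7117, 1


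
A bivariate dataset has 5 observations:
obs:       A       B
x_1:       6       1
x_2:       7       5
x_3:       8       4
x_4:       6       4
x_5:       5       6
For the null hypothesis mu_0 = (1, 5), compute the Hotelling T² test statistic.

Step 1 — sample mean vector:
  mean(A) = (6 + 7 + 8 + 6 + 5) / 5 = 32/5 = 6.4
  mean(B) = (1 + 5 + 4 + 4 + 6) / 5 = 20/5 = 4
  x̄ = (6.4, 4),  deviation x̄ - mu_0 = (6.4, 4) - (1, 5) = (5.4, -1).

Step 2 — sample covariance matrix, S[i,j] = (1/(n-1)) · Σ_k (x_{k,i} - mean_i) · (x_{k,j} - mean_j), divisor n-1 = 4:
  S[A,A] = ((-0.4)·(-0.4) + (0.6)·(0.6) + (1.6)·(1.6) + (-0.4)·(-0.4) + (-1.4)·(-1.4)) / 4 = 5.2/4 = 1.3
  S[A,B] = ((-0.4)·(-3) + (0.6)·(1) + (1.6)·(0) + (-0.4)·(0) + (-1.4)·(2)) / 4 = -1/4 = -0.25
  S[B,B] = ((-3)·(-3) + (1)·(1) + (0)·(0) + (0)·(0) + (2)·(2)) / 4 = 14/4 = 3.5
  S = [[1.3, -0.25],
 [-0.25, 3.5]].

Step 3 — invert S. det(S) = 1.3·3.5 - (-0.25)² = 4.4875.
  S^{-1} = (1/det) · [[d, -b], [-b, a]] = [[0.7799, 0.0557],
 [0.0557, 0.2897]].

Step 4 — quadratic form (x̄ - mu_0)^T · S^{-1} · (x̄ - mu_0):
  S^{-1} · (x̄ - mu_0) = (4.156, 0.0111),
  (x̄ - mu_0)^T · [...] = (5.4)·(4.156) + (-1)·(0.0111) = 22.4312.

Step 5 — scale by n: T² = 5 · 22.4312 = 112.156.

T² ≈ 112.156


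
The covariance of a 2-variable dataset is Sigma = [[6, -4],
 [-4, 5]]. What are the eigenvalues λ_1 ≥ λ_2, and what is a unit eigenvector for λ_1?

Step 1 — characteristic polynomial of 2×2 Sigma:
  det(Sigma - λI) = λ² - trace · λ + det = 0.
  trace = 6 + 5 = 11, det = 6·5 - (-4)² = 14.
Step 2 — discriminant:
  Δ = trace² - 4·det = 121 - 56 = 65.
Step 3 — eigenvalues:
  λ = (trace ± √Δ)/2 = (11 ± 8.0623)/2,
  λ_1 = 9.5311,  λ_2 = 1.4689.

Step 4 — unit eigenvector for λ_1: solve (Sigma - λ_1 I)v = 0. First row:
  (6 - 9.5311)·v_x + (-4)·v_y = 0, i.e. (-3.5311)·v_x + (-4)·v_y = 0,
  so v ∝ (b, λ_1 - a) = (-4, 3.5311); multiply by -1 so the first entry is positive: u = (4, -3.5311).
  ||u|| = √((4)² + (-3.5311)²) = √(28.4689) ≈ 5.3356,
  v_1 = u/||u|| ≈ (0.7497, -0.6618) (||v_1|| = 1).

λ_1 = 9.5311,  λ_2 = 1.4689;  v_1 ≈ (0.7497, -0.6618)


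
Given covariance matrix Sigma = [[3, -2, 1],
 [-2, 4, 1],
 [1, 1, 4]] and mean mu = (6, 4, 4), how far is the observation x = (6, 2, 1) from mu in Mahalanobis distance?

Step 1 — centre the observation: (x - mu) = (0, -2, -3).

Step 2 — invert Sigma (cofactor / det for 3×3, or solve directly):
  Sigma^{-1} = [[0.7143, 0.4286, -0.2857],
 [0.4286, 0.5238, -0.2381],
 [-0.2857, -0.2381, 0.381]].

Step 3 — form the quadratic (x - mu)^T · Sigma^{-1} · (x - mu):
  Sigma^{-1} · (x - mu) = (0, -0.3333, -0.6667).
  (x - mu)^T · [Sigma^{-1} · (x - mu)] = (0)·(0) + (-2)·(-0.3333) + (-3)·(-0.6667) = 2.6667.

Step 4 — take square root: d = √(2.6667) ≈ 1.633.

d(x, mu) = √(2.6667) ≈ 1.633


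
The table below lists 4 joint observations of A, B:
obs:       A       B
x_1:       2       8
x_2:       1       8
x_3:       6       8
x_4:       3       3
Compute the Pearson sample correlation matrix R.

Step 1 — column means:
  mean(A) = (2 + 1 + 6 + 3) / 4 = 12/4 = 3
  mean(B) = (8 + 8 + 8 + 3) / 4 = 27/4 = 6.75

Step 2 — sample variances and covariances s[i,j] = (1/(n-1)) · Σ_k (x_{k,i} - mean_i) · (x_{k,j} - mean_j), with n-1 = 3:
  s[A,A] = ((-1)·(-1) + (-2)·(-2) + (3)·(3) + (0)·(0)) / 3 = 14/3 = 4.6667
  s[A,B] = ((-1)·(1.25) + (-2)·(1.25) + (3)·(1.25) + (0)·(-3.75)) / 3 = 0/3 = 0
  s[B,B] = ((1.25)·(1.25) + (1.25)·(1.25) + (1.25)·(1.25) + (-3.75)·(-3.75)) / 3 = 18.75/3 = 6.25
  Sample standard deviations s_i = √(s[i,i]):
  s(A) = √(4.6667) = 2.1602
  s(B) = √(6.25) = 2.5

Step 3 — r_{ij} = s_{ij} / (s_i · s_j):
  r[A,A] = 1 (diagonal).
  r[A,B] = 0 / (2.1602 · 2.5) = 0 / 5.4006 = 0
  r[B,B] = 1 (diagonal).

R is symmetric with unit diagonal. Assembling:

R = [[1, 0],
 [0, 1]]


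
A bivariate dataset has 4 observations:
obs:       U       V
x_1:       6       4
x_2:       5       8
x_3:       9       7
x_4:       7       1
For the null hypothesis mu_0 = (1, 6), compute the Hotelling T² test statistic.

Step 1 — sample mean vector:
  mean(U) = (6 + 5 + 9 + 7) / 4 = 27/4 = 6.75
  mean(V) = (4 + 8 + 7 + 1) / 4 = 20/4 = 5
  x̄ = (6.75, 5),  deviation x̄ - mu_0 = (6.75, 5) - (1, 6) = (5.75, -1).

Step 2 — sample covariance matrix, S[i,j] = (1/(n-1)) · Σ_k (x_{k,i} - mean_i) · (x_{k,j} - mean_j), divisor n-1 = 3:
  S[U,U] = ((-0.75)·(-0.75) + (-1.75)·(-1.75) + (2.25)·(2.25) + (0.25)·(0.25)) / 3 = 8.75/3 = 2.9167
  S[U,V] = ((-0.75)·(-1) + (-1.75)·(3) + (2.25)·(2) + (0.25)·(-4)) / 3 = -1/3 = -0.3333
  S[V,V] = ((-1)·(-1) + (3)·(3) + (2)·(2) + (-4)·(-4)) / 3 = 30/3 = 10
  S = [[2.9167, -0.3333],
 [-0.3333, 10]].

Step 3 — invert S. det(S) = 2.9167·10 - (-0.3333)² = 29.0556.
  S^{-1} = (1/det) · [[d, -b], [-b, a]] = [[0.3442, 0.0115],
 [0.0115, 0.1004]].

Step 4 — quadratic form (x̄ - mu_0)^T · S^{-1} · (x̄ - mu_0):
  S^{-1} · (x̄ - mu_0) = (1.9675, -0.0344),
  (x̄ - mu_0)^T · [...] = (5.75)·(1.9675) + (-1)·(-0.0344) = 11.3475.

Step 5 — scale by n: T² = 4 · 11.3475 = 45.3901.

T² ≈ 45.3901


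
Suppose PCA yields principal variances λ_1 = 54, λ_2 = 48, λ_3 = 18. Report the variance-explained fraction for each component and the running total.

Step 1 — total variance = trace(Sigma) = Σ λ_i = 54 + 48 + 18 = 120.

Step 2 — fraction explained by component i = λ_i / Σ λ:
  PC1: 54/120 = 0.45
  PC2: 48/120 = 0.4
  PC3: 18/120 = 0.15

Step 3 — cumulative fraction after k components = (λ_1 + ... + λ_k) / Σ λ:
  k = 1: 54/120 = 0.45
  k = 2: (54 + 48)/120 = 102/120 = 0.85
  k = 3: (54 + 48 + 18)/120 = 120/120 = 1

Summary (fraction, with percent):

explained: PC1 0.45 (45%), PC2 0.4 (40%), PC3 0.15 (15%);  cumulative: 0.45, 0.85, 1


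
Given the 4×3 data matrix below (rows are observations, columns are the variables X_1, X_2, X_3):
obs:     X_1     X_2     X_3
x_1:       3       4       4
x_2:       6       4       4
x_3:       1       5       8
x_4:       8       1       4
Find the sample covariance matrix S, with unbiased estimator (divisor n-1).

Step 1 — column means:
  mean(X_1) = (3 + 6 + 1 + 8) / 4 = 18/4 = 4.5
  mean(X_2) = (4 + 4 + 5 + 1) / 4 = 14/4 = 3.5
  mean(X_3) = (4 + 4 + 8 + 4) / 4 = 20/4 = 5

Step 2 — sample covariance S[i,j] = (1/(n-1)) · Σ_k (x_{k,i} - mean_i) · (x_{k,j} - mean_j), with n-1 = 3.
  S[X_1,X_1] = ((-1.5)·(-1.5) + (1.5)·(1.5) + (-3.5)·(-3.5) + (3.5)·(3.5)) / 3 = 29/3 = 9.6667
  S[X_1,X_2] = ((-1.5)·(0.5) + (1.5)·(0.5) + (-3.5)·(1.5) + (3.5)·(-2.5)) / 3 = -14/3 = -4.6667
  S[X_1,X_3] = ((-1.5)·(-1) + (1.5)·(-1) + (-3.5)·(3) + (3.5)·(-1)) / 3 = -14/3 = -4.6667
  S[X_2,X_2] = ((0.5)·(0.5) + (0.5)·(0.5) + (1.5)·(1.5) + (-2.5)·(-2.5)) / 3 = 9/3 = 3
  S[X_2,X_3] = ((0.5)·(-1) + (0.5)·(-1) + (1.5)·(3) + (-2.5)·(-1)) / 3 = 6/3 = 2
  S[X_3,X_3] = ((-1)·(-1) + (-1)·(-1) + (3)·(3) + (-1)·(-1)) / 3 = 12/3 = 4

S is symmetric (S[j,i] = S[i,j]). Assembling:

S = [[9.6667, -4.6667, -4.6667],
 [-4.6667, 3, 2],
 [-4.6667, 2, 4]]


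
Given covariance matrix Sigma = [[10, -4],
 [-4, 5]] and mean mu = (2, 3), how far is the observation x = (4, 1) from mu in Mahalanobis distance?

Step 1 — centre the observation: (x - mu) = (2, -2).

Step 2 — invert Sigma. det(Sigma) = 10·5 - (-4)² = 34.
  Sigma^{-1} = (1/det) · [[d, -b], [-b, a]] = [[0.1471, 0.1176],
 [0.1176, 0.2941]].

Step 3 — form the quadratic (x - mu)^T · Sigma^{-1} · (x - mu):
  Sigma^{-1} · (x - mu) = (0.0588, -0.3529).
  (x - mu)^T · [Sigma^{-1} · (x - mu)] = (2)·(0.0588) + (-2)·(-0.3529) = 0.8235.

Step 4 — take square root: d = √(0.8235) ≈ 0.9075.

d(x, mu) = √(0.8235) ≈ 0.9075


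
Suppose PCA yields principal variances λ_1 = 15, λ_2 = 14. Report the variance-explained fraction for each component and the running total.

Step 1 — total variance = trace(Sigma) = Σ λ_i = 15 + 14 = 29.

Step 2 — fraction explained by component i = λ_i / Σ λ:
  PC1: 15/29 = 0.5172
  PC2: 14/29 = 0.4828

Step 3 — cumulative fraction after k components = (λ_1 + ... + λ_k) / Σ λ:
  k = 1: 15/29 = 0.5172
  k = 2: (15 + 14)/29 = 29/29 = 1

Summary (fraction, with percent):

explained: PC1 0.5172 (51.72%), PC2 0.4828 (48.28%);  cumulative: 0.5172, 1


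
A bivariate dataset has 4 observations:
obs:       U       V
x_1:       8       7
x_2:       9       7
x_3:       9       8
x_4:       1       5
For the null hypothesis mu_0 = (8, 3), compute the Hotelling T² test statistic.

Step 1 — sample mean vector:
  mean(U) = (8 + 9 + 9 + 1) / 4 = 27/4 = 6.75
  mean(V) = (7 + 7 + 8 + 5) / 4 = 27/4 = 6.75
  x̄ = (6.75, 6.75),  deviation x̄ - mu_0 = (6.75, 6.75) - (8, 3) = (-1.25, 3.75).

Step 2 — sample covariance matrix, S[i,j] = (1/(n-1)) · Σ_k (x_{k,i} - mean_i) · (x_{k,j} - mean_j), divisor n-1 = 3:
  S[U,U] = ((1.25)·(1.25) + (2.25)·(2.25) + (2.25)·(2.25) + (-5.75)·(-5.75)) / 3 = 44.75/3 = 14.9167
  S[U,V] = ((1.25)·(0.25) + (2.25)·(0.25) + (2.25)·(1.25) + (-5.75)·(-1.75)) / 3 = 13.75/3 = 4.5833
  S[V,V] = ((0.25)·(0.25) + (0.25)·(0.25) + (1.25)·(1.25) + (-1.75)·(-1.75)) / 3 = 4.75/3 = 1.5833
  S = [[14.9167, 4.5833],
 [4.5833, 1.5833]].

Step 3 — invert S. det(S) = 14.9167·1.5833 - (4.5833)² = 2.6111.
  S^{-1} = (1/det) · [[d, -b], [-b, a]] = [[0.6064, -1.7553],
 [-1.7553, 5.7128]].

Step 4 — quadratic form (x̄ - mu_0)^T · S^{-1} · (x̄ - mu_0):
  S^{-1} · (x̄ - mu_0) = (-7.3404, 23.617),
  (x̄ - mu_0)^T · [...] = (-1.25)·(-7.3404) + (3.75)·(23.617) = 97.7394.

Step 5 — scale by n: T² = 4 · 97.7394 = 390.9574.

T² ≈ 390.9574


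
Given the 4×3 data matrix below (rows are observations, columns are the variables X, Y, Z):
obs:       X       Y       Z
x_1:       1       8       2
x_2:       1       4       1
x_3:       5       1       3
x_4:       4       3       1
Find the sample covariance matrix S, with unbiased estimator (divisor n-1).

Step 1 — column means:
  mean(X) = (1 + 1 + 5 + 4) / 4 = 11/4 = 2.75
  mean(Y) = (8 + 4 + 1 + 3) / 4 = 16/4 = 4
  mean(Z) = (2 + 1 + 3 + 1) / 4 = 7/4 = 1.75

Step 2 — sample covariance S[i,j] = (1/(n-1)) · Σ_k (x_{k,i} - mean_i) · (x_{k,j} - mean_j), with n-1 = 3.
  S[X,X] = ((-1.75)·(-1.75) + (-1.75)·(-1.75) + (2.25)·(2.25) + (1.25)·(1.25)) / 3 = 12.75/3 = 4.25
  S[X,Y] = ((-1.75)·(4) + (-1.75)·(0) + (2.25)·(-3) + (1.25)·(-1)) / 3 = -15/3 = -5
  S[X,Z] = ((-1.75)·(0.25) + (-1.75)·(-0.75) + (2.25)·(1.25) + (1.25)·(-0.75)) / 3 = 2.75/3 = 0.9167
  S[Y,Y] = ((4)·(4) + (0)·(0) + (-3)·(-3) + (-1)·(-1)) / 3 = 26/3 = 8.6667
  S[Y,Z] = ((4)·(0.25) + (0)·(-0.75) + (-3)·(1.25) + (-1)·(-0.75)) / 3 = -2/3 = -0.6667
  S[Z,Z] = ((0.25)·(0.25) + (-0.75)·(-0.75) + (1.25)·(1.25) + (-0.75)·(-0.75)) / 3 = 2.75/3 = 0.9167

S is symmetric (S[j,i] = S[i,j]). Assembling:

S = [[4.25, -5, 0.9167],
 [-5, 8.6667, -0.6667],
 [0.9167, -0.6667, 0.9167]]


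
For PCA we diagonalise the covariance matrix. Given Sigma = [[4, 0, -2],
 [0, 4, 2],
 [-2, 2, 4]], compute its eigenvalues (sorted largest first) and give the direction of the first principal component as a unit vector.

Step 1 — characteristic polynomial p(λ) = det(λI - Sigma) = λ³ - tr·λ² + c_1·λ - det, where tr = trace, c_1 = sum of the principal 2×2 minors, det = det(Sigma):
  tr = 4 + 4 + 4 = 12,
  c_1 = (4·4 - (0)²) + (4·4 - (-2)²) + (4·4 - (2)²) = 16 + 12 + 12 = 40,
  det = 4·(4·4 - (2)²) - (0)·((0)·4 - (2)·(-2)) + (-2)·((0)·(2) - 4·(-2)) = 4·(12) - (0)·(4) + (-2)·(8) = 32.
  So p(λ) = λ³ - 12λ² + 40λ - 32.
Step 2 — look for an integer root (rational root theorem: any rational root is an integer divisor of 32). Testing λ = 4:
  p(4) = 64 - 192 + 160 - 32 = 0  ✓
  Dividing out (λ - 4): p(λ) = (λ - 4)(λ² - 8λ + 8).
Step 3 — remaining eigenvalues from the quadratic λ² - 8λ + 8 = 0:
  Δ = 8² - 4·8 = 64 - 32 = 32,  λ = (8 ± √32)/2 = (8 ± 5.6569)/2 ≈ 6.8284 or 1.1716.
  Sorted: λ_1 = 6.8284,  λ_2 = 4,  λ_3 = 1.1716  (check: sum = 12 = tr ✓).

Step 4 — unit eigenvector for λ_1 ≈ 6.8284: v spans the null space of (Sigma - λ_1 I), whose rows are
  r_1 = (-2.8284, 0, -2),  r_2 = (0, -2.8284, 2),  r_3 = (-2, 2, -2.8284).
  v is orthogonal to every row, so take v ∝ r_1 × r_2 = ((0)·(2) - (-2)·(-2.8284), (-2)·(0) - (-2.8284)·(2), (-2.8284)·(-2.8284) - (0)·(0)) ≈ (-5.6569, 5.6569, 8).
  Rescale (multiply by -1 so the first nonzero entry is positive): u = (5.6569, -5.6569, -8).
  ||u|| = √((5.6569)² + (-5.6569)² + (-8)²) = √(128) ≈ 11.3137,  v_1 = u/||u|| ≈ (0.5, -0.5, -0.7071) (||v_1|| = 1).

λ_1 = 6.8284,  λ_2 = 4,  λ_3 = 1.1716;  v_1 ≈ (0.5, -0.5, -0.7071)


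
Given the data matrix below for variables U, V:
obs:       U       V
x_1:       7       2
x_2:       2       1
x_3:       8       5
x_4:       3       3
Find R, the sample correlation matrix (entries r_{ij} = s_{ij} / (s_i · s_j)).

Step 1 — column means:
  mean(U) = (7 + 2 + 8 + 3) / 4 = 20/4 = 5
  mean(V) = (2 + 1 + 5 + 3) / 4 = 11/4 = 2.75

Step 2 — sample variances and covariances s[i,j] = (1/(n-1)) · Σ_k (x_{k,i} - mean_i) · (x_{k,j} - mean_j), with n-1 = 3:
  s[U,U] = ((2)·(2) + (-3)·(-3) + (3)·(3) + (-2)·(-2)) / 3 = 26/3 = 8.6667
  s[U,V] = ((2)·(-0.75) + (-3)·(-1.75) + (3)·(2.25) + (-2)·(0.25)) / 3 = 10/3 = 3.3333
  s[V,V] = ((-0.75)·(-0.75) + (-1.75)·(-1.75) + (2.25)·(2.25) + (0.25)·(0.25)) / 3 = 8.75/3 = 2.9167
  Sample standard deviations s_i = √(s[i,i]):
  s(U) = √(8.6667) = 2.9439
  s(V) = √(2.9167) = 1.7078

Step 3 — r_{ij} = s_{ij} / (s_i · s_j):
  r[U,U] = 1 (diagonal).
  r[U,V] = 3.3333 / (2.9439 · 1.7078) = 3.3333 / 5.0277 = 0.663
  r[V,V] = 1 (diagonal).

R is symmetric with unit diagonal. Assembling:

R = [[1, 0.663],
 [0.663, 1]]


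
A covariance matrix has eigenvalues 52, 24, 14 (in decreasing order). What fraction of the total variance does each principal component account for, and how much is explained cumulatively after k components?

Step 1 — total variance = trace(Sigma) = Σ λ_i = 52 + 24 + 14 = 90.

Step 2 — fraction explained by component i = λ_i / Σ λ:
  PC1: 52/90 = 0.5778
  PC2: 24/90 = 0.2667
  PC3: 14/90 = 0.1556

Step 3 — cumulative fraction after k components = (λ_1 + ... + λ_k) / Σ λ:
  k = 1: 52/90 = 0.5778
  k = 2: (52 + 24)/90 = 76/90 = 0.8444
  k = 3: (52 + 24 + 14)/90 = 90/90 = 1

Summary (fraction, with percent):

explained: PC1 0.5778 (57.78%), PC2 0.2667 (26.67%), PC3 0.1556 (15.56%);  cumulative: 0.5778, 0.8444, 1


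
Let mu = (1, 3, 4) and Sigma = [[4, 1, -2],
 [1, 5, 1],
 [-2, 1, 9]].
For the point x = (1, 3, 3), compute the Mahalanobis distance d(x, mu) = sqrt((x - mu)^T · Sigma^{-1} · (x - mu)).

Step 1 — centre the observation: (x - mu) = (0, 0, -1).

Step 2 — invert Sigma (cofactor / det for 3×3, or solve directly):
  Sigma^{-1} = [[0.3077, -0.0769, 0.0769],
 [-0.0769, 0.2238, -0.042],
 [0.0769, -0.042, 0.1329]].

Step 3 — form the quadratic (x - mu)^T · Sigma^{-1} · (x - mu):
  Sigma^{-1} · (x - mu) = (-0.0769, 0.042, -0.1329).
  (x - mu)^T · [Sigma^{-1} · (x - mu)] = (0)·(-0.0769) + (0)·(0.042) + (-1)·(-0.1329) = 0.1329.

Step 4 — take square root: d = √(0.1329) ≈ 0.3645.

d(x, mu) = √(0.1329) ≈ 0.3645


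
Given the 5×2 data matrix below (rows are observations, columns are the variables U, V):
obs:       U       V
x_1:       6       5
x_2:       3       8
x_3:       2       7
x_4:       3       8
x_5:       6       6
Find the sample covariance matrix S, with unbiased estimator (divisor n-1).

Step 1 — column means:
  mean(U) = (6 + 3 + 2 + 3 + 6) / 5 = 20/5 = 4
  mean(V) = (5 + 8 + 7 + 8 + 6) / 5 = 34/5 = 6.8

Step 2 — sample covariance S[i,j] = (1/(n-1)) · Σ_k (x_{k,i} - mean_i) · (x_{k,j} - mean_j), with n-1 = 4.
  S[U,U] = ((2)·(2) + (-1)·(-1) + (-2)·(-2) + (-1)·(-1) + (2)·(2)) / 4 = 14/4 = 3.5
  S[U,V] = ((2)·(-1.8) + (-1)·(1.2) + (-2)·(0.2) + (-1)·(1.2) + (2)·(-0.8)) / 4 = -8/4 = -2
  S[V,V] = ((-1.8)·(-1.8) + (1.2)·(1.2) + (0.2)·(0.2) + (1.2)·(1.2) + (-0.8)·(-0.8)) / 4 = 6.8/4 = 1.7

S is symmetric (S[j,i] = S[i,j]). Assembling:

S = [[3.5, -2],
 [-2, 1.7]]


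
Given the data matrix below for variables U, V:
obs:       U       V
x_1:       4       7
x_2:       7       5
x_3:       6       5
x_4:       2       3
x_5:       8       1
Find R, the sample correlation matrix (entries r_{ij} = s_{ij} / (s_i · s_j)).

Step 1 — column means:
  mean(U) = (4 + 7 + 6 + 2 + 8) / 5 = 27/5 = 5.4
  mean(V) = (7 + 5 + 5 + 3 + 1) / 5 = 21/5 = 4.2

Step 2 — sample variances and covariances s[i,j] = (1/(n-1)) · Σ_k (x_{k,i} - mean_i) · (x_{k,j} - mean_j), with n-1 = 4:
  s[U,U] = ((-1.4)·(-1.4) + (1.6)·(1.6) + (0.6)·(0.6) + (-3.4)·(-3.4) + (2.6)·(2.6)) / 4 = 23.2/4 = 5.8
  s[U,V] = ((-1.4)·(2.8) + (1.6)·(0.8) + (0.6)·(0.8) + (-3.4)·(-1.2) + (2.6)·(-3.2)) / 4 = -6.4/4 = -1.6
  s[V,V] = ((2.8)·(2.8) + (0.8)·(0.8) + (0.8)·(0.8) + (-1.2)·(-1.2) + (-3.2)·(-3.2)) / 4 = 20.8/4 = 5.2
  Sample standard deviations s_i = √(s[i,i]):
  s(U) = √(5.8) = 2.4083
  s(V) = √(5.2) = 2.2804

Step 3 — r_{ij} = s_{ij} / (s_i · s_j):
  r[U,U] = 1 (diagonal).
  r[U,V] = -1.6 / (2.4083 · 2.2804) = -1.6 / 5.4918 = -0.2913
  r[V,V] = 1 (diagonal).

R is symmetric with unit diagonal. Assembling:

R = [[1, -0.2913],
 [-0.2913, 1]]


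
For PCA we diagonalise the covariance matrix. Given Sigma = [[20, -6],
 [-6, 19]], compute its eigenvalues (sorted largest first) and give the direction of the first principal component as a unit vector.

Step 1 — characteristic polynomial of 2×2 Sigma:
  det(Sigma - λI) = λ² - trace · λ + det = 0.
  trace = 20 + 19 = 39, det = 20·19 - (-6)² = 344.
Step 2 — discriminant:
  Δ = trace² - 4·det = 1521 - 1376 = 145.
Step 3 — eigenvalues:
  λ = (trace ± √Δ)/2 = (39 ± 12.0416)/2,
  λ_1 = 25.5208,  λ_2 = 13.4792.

Step 4 — unit eigenvector for λ_1: solve (Sigma - λ_1 I)v = 0. First row:
  (20 - 25.5208)·v_x + (-6)·v_y = 0, i.e. (-5.5208)·v_x + (-6)·v_y = 0,
  so v ∝ (b, λ_1 - a) = (-6, 5.5208); multiply by -1 so the first entry is positive: u = (6, -5.5208).
  ||u|| = √((6)² + (-5.5208)²) = √(66.4792) ≈ 8.1535,
  v_1 = u/||u|| ≈ (0.7359, -0.6771) (||v_1|| = 1).

λ_1 = 25.5208,  λ_2 = 13.4792;  v_1 ≈ (0.7359, -0.6771)


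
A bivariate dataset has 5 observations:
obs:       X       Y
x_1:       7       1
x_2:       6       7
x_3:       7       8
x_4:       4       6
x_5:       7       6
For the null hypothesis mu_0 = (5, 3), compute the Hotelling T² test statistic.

Step 1 — sample mean vector:
  mean(X) = (7 + 6 + 7 + 4 + 7) / 5 = 31/5 = 6.2
  mean(Y) = (1 + 7 + 8 + 6 + 6) / 5 = 28/5 = 5.6
  x̄ = (6.2, 5.6),  deviation x̄ - mu_0 = (6.2, 5.6) - (5, 3) = (1.2, 2.6).

Step 2 — sample covariance matrix, S[i,j] = (1/(n-1)) · Σ_k (x_{k,i} - mean_i) · (x_{k,j} - mean_j), divisor n-1 = 4:
  S[X,X] = ((0.8)·(0.8) + (-0.2)·(-0.2) + (0.8)·(0.8) + (-2.2)·(-2.2) + (0.8)·(0.8)) / 4 = 6.8/4 = 1.7
  S[X,Y] = ((0.8)·(-4.6) + (-0.2)·(1.4) + (0.8)·(2.4) + (-2.2)·(0.4) + (0.8)·(0.4)) / 4 = -2.6/4 = -0.65
  S[Y,Y] = ((-4.6)·(-4.6) + (1.4)·(1.4) + (2.4)·(2.4) + (0.4)·(0.4) + (0.4)·(0.4)) / 4 = 29.2/4 = 7.3
  S = [[1.7, -0.65],
 [-0.65, 7.3]].

Step 3 — invert S. det(S) = 1.7·7.3 - (-0.65)² = 11.9875.
  S^{-1} = (1/det) · [[d, -b], [-b, a]] = [[0.609, 0.0542],
 [0.0542, 0.1418]].

Step 4 — quadratic form (x̄ - mu_0)^T · S^{-1} · (x̄ - mu_0):
  S^{-1} · (x̄ - mu_0) = (0.8717, 0.4338),
  (x̄ - mu_0)^T · [...] = (1.2)·(0.8717) + (2.6)·(0.4338) = 2.1739.

Step 5 — scale by n: T² = 5 · 2.1739 = 10.8697.

T² ≈ 10.8697


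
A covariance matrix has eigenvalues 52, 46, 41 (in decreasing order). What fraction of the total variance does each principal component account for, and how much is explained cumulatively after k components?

Step 1 — total variance = trace(Sigma) = Σ λ_i = 52 + 46 + 41 = 139.

Step 2 — fraction explained by component i = λ_i / Σ λ:
  PC1: 52/139 = 0.3741
  PC2: 46/139 = 0.3309
  PC3: 41/139 = 0.295

Step 3 — cumulative fraction after k components = (λ_1 + ... + λ_k) / Σ λ:
  k = 1: 52/139 = 0.3741
  k = 2: (52 + 46)/139 = 98/139 = 0.705
  k = 3: (52 + 46 + 41)/139 = 139/139 = 1

Summary (fraction, with percent):

explained: PC1 0.3741 (37.41%), PC2 0.3309 (33.09%), PC3 0.295 (29.5%);  cumulative: 0.3741, 0.705, 1


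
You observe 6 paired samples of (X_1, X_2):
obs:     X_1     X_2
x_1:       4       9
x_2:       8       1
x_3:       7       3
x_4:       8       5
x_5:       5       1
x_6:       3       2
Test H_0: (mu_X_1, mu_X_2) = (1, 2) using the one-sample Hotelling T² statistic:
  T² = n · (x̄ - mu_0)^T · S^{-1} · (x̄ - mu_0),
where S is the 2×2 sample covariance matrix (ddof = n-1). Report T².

Step 1 — sample mean vector:
  mean(X_1) = (4 + 8 + 7 + 8 + 5 + 3) / 6 = 35/6 = 5.8333
  mean(X_2) = (9 + 1 + 3 + 5 + 1 + 2) / 6 = 21/6 = 3.5
  x̄ = (5.8333, 3.5),  deviation x̄ - mu_0 = (5.8333, 3.5) - (1, 2) = (4.8333, 1.5).

Step 2 — sample covariance matrix, S[i,j] = (1/(n-1)) · Σ_k (x_{k,i} - mean_i) · (x_{k,j} - mean_j), divisor n-1 = 5:
  S[X_1,X_1] = ((-1.8333)·(-1.8333) + (2.1667)·(2.1667) + (1.1667)·(1.1667) + (2.1667)·(2.1667) + (-0.8333)·(-0.8333) + (-2.8333)·(-2.8333)) / 5 = 22.8333/5 = 4.5667
  S[X_1,X_2] = ((-1.8333)·(5.5) + (2.1667)·(-2.5) + (1.1667)·(-0.5) + (2.1667)·(1.5) + (-0.8333)·(-2.5) + (-2.8333)·(-1.5)) / 5 = -6.5/5 = -1.3
  S[X_2,X_2] = ((5.5)·(5.5) + (-2.5)·(-2.5) + (-0.5)·(-0.5) + (1.5)·(1.5) + (-2.5)·(-2.5) + (-1.5)·(-1.5)) / 5 = 47.5/5 = 9.5
  S = [[4.5667, -1.3],
 [-1.3, 9.5]].

Step 3 — invert S. det(S) = 4.5667·9.5 - (-1.3)² = 41.6933.
  S^{-1} = (1/det) · [[d, -b], [-b, a]] = [[0.2279, 0.0312],
 [0.0312, 0.1095]].

Step 4 — quadratic form (x̄ - mu_0)^T · S^{-1} · (x̄ - mu_0):
  S^{-1} · (x̄ - mu_0) = (1.1481, 0.315),
  (x̄ - mu_0)^T · [...] = (4.8333)·(1.1481) + (1.5)·(0.315) = 6.0215.

Step 5 — scale by n: T² = 6 · 6.0215 = 36.1289.

T² ≈ 36.1289


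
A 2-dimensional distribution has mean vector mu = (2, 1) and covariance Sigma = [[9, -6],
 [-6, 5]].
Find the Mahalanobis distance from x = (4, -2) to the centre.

Step 1 — centre the observation: (x - mu) = (2, -3).

Step 2 — invert Sigma. det(Sigma) = 9·5 - (-6)² = 9.
  Sigma^{-1} = (1/det) · [[d, -b], [-b, a]] = [[0.5556, 0.6667],
 [0.6667, 1]].

Step 3 — form the quadratic (x - mu)^T · Sigma^{-1} · (x - mu):
  Sigma^{-1} · (x - mu) = (-0.8889, -1.6667).
  (x - mu)^T · [Sigma^{-1} · (x - mu)] = (2)·(-0.8889) + (-3)·(-1.6667) = 3.2222.

Step 4 — take square root: d = √(3.2222) ≈ 1.7951.

d(x, mu) = √(3.2222) ≈ 1.7951


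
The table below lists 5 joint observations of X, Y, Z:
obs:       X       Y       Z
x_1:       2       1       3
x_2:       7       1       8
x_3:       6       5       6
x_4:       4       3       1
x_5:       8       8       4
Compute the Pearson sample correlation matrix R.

Step 1 — column means:
  mean(X) = (2 + 7 + 6 + 4 + 8) / 5 = 27/5 = 5.4
  mean(Y) = (1 + 1 + 5 + 3 + 8) / 5 = 18/5 = 3.6
  mean(Z) = (3 + 8 + 6 + 1 + 4) / 5 = 22/5 = 4.4

Step 2 — sample variances and covariances s[i,j] = (1/(n-1)) · Σ_k (x_{k,i} - mean_i) · (x_{k,j} - mean_j), with n-1 = 4:
  s[X,X] = ((-3.4)·(-3.4) + (1.6)·(1.6) + (0.6)·(0.6) + (-1.4)·(-1.4) + (2.6)·(2.6)) / 4 = 23.2/4 = 5.8
  s[X,Y] = ((-3.4)·(-2.6) + (1.6)·(-2.6) + (0.6)·(1.4) + (-1.4)·(-0.6) + (2.6)·(4.4)) / 4 = 17.8/4 = 4.45
  s[X,Z] = ((-3.4)·(-1.4) + (1.6)·(3.6) + (0.6)·(1.6) + (-1.4)·(-3.4) + (2.6)·(-0.4)) / 4 = 15.2/4 = 3.8
  s[Y,Y] = ((-2.6)·(-2.6) + (-2.6)·(-2.6) + (1.4)·(1.4) + (-0.6)·(-0.6) + (4.4)·(4.4)) / 4 = 35.2/4 = 8.8
  s[Y,Z] = ((-2.6)·(-1.4) + (-2.6)·(3.6) + (1.4)·(1.6) + (-0.6)·(-3.4) + (4.4)·(-0.4)) / 4 = -3.2/4 = -0.8
  s[Z,Z] = ((-1.4)·(-1.4) + (3.6)·(3.6) + (1.6)·(1.6) + (-3.4)·(-3.4) + (-0.4)·(-0.4)) / 4 = 29.2/4 = 7.3
  Sample standard deviations s_i = √(s[i,i]):
  s(X) = √(5.8) = 2.4083
  s(Y) = √(8.8) = 2.9665
  s(Z) = √(7.3) = 2.7019

Step 3 — r_{ij} = s_{ij} / (s_i · s_j):
  r[X,X] = 1 (diagonal).
  r[X,Y] = 4.45 / (2.4083 · 2.9665) = 4.45 / 7.1442 = 0.6229
  r[X,Z] = 3.8 / (2.4083 · 2.7019) = 3.8 / 6.5069 = 0.584
  r[Y,Y] = 1 (diagonal).
  r[Y,Z] = -0.8 / (2.9665 · 2.7019) = -0.8 / 8.015 = -0.0998
  r[Z,Z] = 1 (diagonal).

R is symmetric with unit diagonal. Assembling:

R = [[1, 0.6229, 0.584],
 [0.6229, 1, -0.0998],
 [0.584, -0.0998, 1]]


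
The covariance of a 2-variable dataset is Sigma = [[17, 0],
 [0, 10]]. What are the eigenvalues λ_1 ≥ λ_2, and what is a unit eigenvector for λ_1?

Step 1 — characteristic polynomial of 2×2 Sigma:
  det(Sigma - λI) = λ² - trace · λ + det = 0.
  trace = 17 + 10 = 27, det = 17·10 - (0)² = 170.
Step 2 — discriminant:
  Δ = trace² - 4·det = 729 - 680 = 49.
Step 3 — eigenvalues:
  λ = (trace ± √Δ)/2 = (27 ± 7)/2,
  λ_1 = 17,  λ_2 = 10.

Step 4 — unit eigenvector for λ_1: Sigma is diagonal, so its eigenvectors are the coordinate axes. λ_1 = 17 is the diagonal entry on the first coordinate axis, hence
  v_1 = (1, 0) (||v_1|| = 1).

λ_1 = 17,  λ_2 = 10;  v_1 ≈ (1, 0)


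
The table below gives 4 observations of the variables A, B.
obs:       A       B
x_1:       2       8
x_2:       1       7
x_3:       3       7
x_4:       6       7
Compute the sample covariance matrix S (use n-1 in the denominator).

Step 1 — column means:
  mean(A) = (2 + 1 + 3 + 6) / 4 = 12/4 = 3
  mean(B) = (8 + 7 + 7 + 7) / 4 = 29/4 = 7.25

Step 2 — sample covariance S[i,j] = (1/(n-1)) · Σ_k (x_{k,i} - mean_i) · (x_{k,j} - mean_j), with n-1 = 3.
  S[A,A] = ((-1)·(-1) + (-2)·(-2) + (0)·(0) + (3)·(3)) / 3 = 14/3 = 4.6667
  S[A,B] = ((-1)·(0.75) + (-2)·(-0.25) + (0)·(-0.25) + (3)·(-0.25)) / 3 = -1/3 = -0.3333
  S[B,B] = ((0.75)·(0.75) + (-0.25)·(-0.25) + (-0.25)·(-0.25) + (-0.25)·(-0.25)) / 3 = 0.75/3 = 0.25

S is symmetric (S[j,i] = S[i,j]). Assembling:

S = [[4.6667, -0.3333],
 [-0.3333, 0.25]]


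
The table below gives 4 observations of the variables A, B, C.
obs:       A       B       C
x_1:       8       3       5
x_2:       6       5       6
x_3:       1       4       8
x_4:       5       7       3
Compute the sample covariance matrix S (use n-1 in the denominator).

Step 1 — column means:
  mean(A) = (8 + 6 + 1 + 5) / 4 = 20/4 = 5
  mean(B) = (3 + 5 + 4 + 7) / 4 = 19/4 = 4.75
  mean(C) = (5 + 6 + 8 + 3) / 4 = 22/4 = 5.5

Step 2 — sample covariance S[i,j] = (1/(n-1)) · Σ_k (x_{k,i} - mean_i) · (x_{k,j} - mean_j), with n-1 = 3.
  S[A,A] = ((3)·(3) + (1)·(1) + (-4)·(-4) + (0)·(0)) / 3 = 26/3 = 8.6667
  S[A,B] = ((3)·(-1.75) + (1)·(0.25) + (-4)·(-0.75) + (0)·(2.25)) / 3 = -2/3 = -0.6667
  S[A,C] = ((3)·(-0.5) + (1)·(0.5) + (-4)·(2.5) + (0)·(-2.5)) / 3 = -11/3 = -3.6667
  S[B,B] = ((-1.75)·(-1.75) + (0.25)·(0.25) + (-0.75)·(-0.75) + (2.25)·(2.25)) / 3 = 8.75/3 = 2.9167
  S[B,C] = ((-1.75)·(-0.5) + (0.25)·(0.5) + (-0.75)·(2.5) + (2.25)·(-2.5)) / 3 = -6.5/3 = -2.1667
  S[C,C] = ((-0.5)·(-0.5) + (0.5)·(0.5) + (2.5)·(2.5) + (-2.5)·(-2.5)) / 3 = 13/3 = 4.3333

S is symmetric (S[j,i] = S[i,j]). Assembling:

S = [[8.6667, -0.6667, -3.6667],
 [-0.6667, 2.9167, -2.1667],
 [-3.6667, -2.1667, 4.3333]]


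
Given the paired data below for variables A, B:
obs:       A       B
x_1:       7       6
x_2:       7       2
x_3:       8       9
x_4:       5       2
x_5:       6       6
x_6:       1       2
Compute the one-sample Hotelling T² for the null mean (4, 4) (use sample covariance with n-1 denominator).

Step 1 — sample mean vector:
  mean(A) = (7 + 7 + 8 + 5 + 6 + 1) / 6 = 34/6 = 5.6667
  mean(B) = (6 + 2 + 9 + 2 + 6 + 2) / 6 = 27/6 = 4.5
  x̄ = (5.6667, 4.5),  deviation x̄ - mu_0 = (5.6667, 4.5) - (4, 4) = (1.6667, 0.5).

Step 2 — sample covariance matrix, S[i,j] = (1/(n-1)) · Σ_k (x_{k,i} - mean_i) · (x_{k,j} - mean_j), divisor n-1 = 5:
  S[A,A] = ((1.3333)·(1.3333) + (1.3333)·(1.3333) + (2.3333)·(2.3333) + (-0.6667)·(-0.6667) + (0.3333)·(0.3333) + (-4.6667)·(-4.6667)) / 5 = 31.3333/5 = 6.2667
  S[A,B] = ((1.3333)·(1.5) + (1.3333)·(-2.5) + (2.3333)·(4.5) + (-0.6667)·(-2.5) + (0.3333)·(1.5) + (-4.6667)·(-2.5)) / 5 = 23/5 = 4.6
  S[B,B] = ((1.5)·(1.5) + (-2.5)·(-2.5) + (4.5)·(4.5) + (-2.5)·(-2.5) + (1.5)·(1.5) + (-2.5)·(-2.5)) / 5 = 43.5/5 = 8.7
  S = [[6.2667, 4.6],
 [4.6, 8.7]].

Step 3 — invert S. det(S) = 6.2667·8.7 - (4.6)² = 33.36.
  S^{-1} = (1/det) · [[d, -b], [-b, a]] = [[0.2608, -0.1379],
 [-0.1379, 0.1878]].

Step 4 — quadratic form (x̄ - mu_0)^T · S^{-1} · (x̄ - mu_0):
  S^{-1} · (x̄ - mu_0) = (0.3657, -0.1359),
  (x̄ - mu_0)^T · [...] = (1.6667)·(0.3657) + (0.5)·(-0.1359) = 0.5416.

Step 5 — scale by n: T² = 6 · 0.5416 = 3.2494.

T² ≈ 3.2494


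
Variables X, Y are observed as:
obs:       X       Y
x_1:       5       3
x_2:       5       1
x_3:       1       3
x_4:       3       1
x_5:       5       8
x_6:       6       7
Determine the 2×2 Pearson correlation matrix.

Step 1 — column means:
  mean(X) = (5 + 5 + 1 + 3 + 5 + 6) / 6 = 25/6 = 4.1667
  mean(Y) = (3 + 1 + 3 + 1 + 8 + 7) / 6 = 23/6 = 3.8333

Step 2 — sample variances and covariances s[i,j] = (1/(n-1)) · Σ_k (x_{k,i} - mean_i) · (x_{k,j} - mean_j), with n-1 = 5:
  s[X,X] = ((0.8333)·(0.8333) + (0.8333)·(0.8333) + (-3.1667)·(-3.1667) + (-1.1667)·(-1.1667) + (0.8333)·(0.8333) + (1.8333)·(1.8333)) / 5 = 16.8333/5 = 3.3667
  s[X,Y] = ((0.8333)·(-0.8333) + (0.8333)·(-2.8333) + (-3.1667)·(-0.8333) + (-1.1667)·(-2.8333) + (0.8333)·(4.1667) + (1.8333)·(3.1667)) / 5 = 12.1667/5 = 2.4333
  s[Y,Y] = ((-0.8333)·(-0.8333) + (-2.8333)·(-2.8333) + (-0.8333)·(-0.8333) + (-2.8333)·(-2.8333) + (4.1667)·(4.1667) + (3.1667)·(3.1667)) / 5 = 44.8333/5 = 8.9667
  Sample standard deviations s_i = √(s[i,i]):
  s(X) = √(3.3667) = 1.8348
  s(Y) = √(8.9667) = 2.9944

Step 3 — r_{ij} = s_{ij} / (s_i · s_j):
  r[X,X] = 1 (diagonal).
  r[X,Y] = 2.4333 / (1.8348 · 2.9944) = 2.4333 / 5.4943 = 0.4429
  r[Y,Y] = 1 (diagonal).

R is symmetric with unit diagonal. Assembling:

R = [[1, 0.4429],
 [0.4429, 1]]


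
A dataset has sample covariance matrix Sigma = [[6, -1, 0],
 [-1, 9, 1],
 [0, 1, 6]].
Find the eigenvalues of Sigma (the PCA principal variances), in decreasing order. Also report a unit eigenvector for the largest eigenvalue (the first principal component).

Step 1 — characteristic polynomial p(λ) = det(λI - Sigma) = λ³ - tr·λ² + c_1·λ - det, where tr = trace, c_1 = sum of the principal 2×2 minors, det = det(Sigma):
  tr = 6 + 9 + 6 = 21,
  c_1 = (6·9 - (-1)²) + (6·6 - (0)²) + (9·6 - (1)²) = 53 + 36 + 53 = 142,
  det = 6·(9·6 - (1)²) - (-1)·((-1)·6 - (1)·(0)) + (0)·((-1)·(1) - 9·(0)) = 6·(53) - (-1)·(-6) + (0)·(-1) = 312.
  So p(λ) = λ³ - 21λ² + 142λ - 312.
Step 2 — look for an integer root (rational root theorem: any rational root is an integer divisor of 312). Testing λ = 6:
  p(6) = 216 - 756 + 852 - 312 = 0  ✓
  Dividing out (λ - 6): p(λ) = (λ - 6)(λ² - 15λ + 52).
Step 3 — remaining eigenvalues from the quadratic λ² - 15λ + 52 = 0:
  Δ = 15² - 4·52 = 225 - 208 = 17,  λ = (15 ± √17)/2 = (15 ± 4.1231)/2 ≈ 9.5616 or 5.4384.
  Sorted: λ_1 = 9.5616,  λ_2 = 6,  λ_3 = 5.4384  (check: sum = 21 = tr ✓).

Step 4 — unit eigenvector for λ_1 ≈ 9.5616: v spans the null space of (Sigma - λ_1 I), whose rows are
  r_1 = (-3.5616, -1, 0),  r_2 = (-1, -0.5616, 1),  r_3 = (0, 1, -3.5616).
  v is orthogonal to every row, so take v ∝ r_1 × r_2 = ((-1)·(1) - (0)·(-0.5616), (0)·(-1) - (-3.5616)·(1), (-3.5616)·(-0.5616) - (-1)·(-1)) ≈ (-1, 3.5616, 1).
  Rescale (multiply by -1 so the first nonzero entry is positive): u = (1, -3.5616, -1).
  ||u|| = √((1)² + (-3.5616)² + (-1)²) = √(14.6847) ≈ 3.8321,  v_1 = u/||u|| ≈ (0.261, -0.9294, -0.261) (||v_1|| = 1).

λ_1 = 9.5616,  λ_2 = 6,  λ_3 = 5.4384;  v_1 ≈ (0.261, -0.9294, -0.261)


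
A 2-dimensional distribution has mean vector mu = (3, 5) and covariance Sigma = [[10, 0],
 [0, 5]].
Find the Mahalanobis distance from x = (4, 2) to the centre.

Step 1 — centre the observation: (x - mu) = (1, -3).

Step 2 — invert Sigma. det(Sigma) = 10·5 - (0)² = 50.
  Sigma^{-1} = (1/det) · [[d, -b], [-b, a]] = [[0.1, 0],
 [0, 0.2]].

Step 3 — form the quadratic (x - mu)^T · Sigma^{-1} · (x - mu):
  Sigma^{-1} · (x - mu) = (0.1, -0.6).
  (x - mu)^T · [Sigma^{-1} · (x - mu)] = (1)·(0.1) + (-3)·(-0.6) = 1.9.

Step 4 — take square root: d = √(1.9) ≈ 1.3784.

d(x, mu) = √(1.9) ≈ 1.3784


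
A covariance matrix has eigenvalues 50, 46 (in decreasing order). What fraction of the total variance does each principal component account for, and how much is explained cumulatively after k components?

Step 1 — total variance = trace(Sigma) = Σ λ_i = 50 + 46 = 96.

Step 2 — fraction explained by component i = λ_i / Σ λ:
  PC1: 50/96 = 0.5208
  PC2: 46/96 = 0.4792

Step 3 — cumulative fraction after k components = (λ_1 + ... + λ_k) / Σ λ:
  k = 1: 50/96 = 0.5208
  k = 2: (50 + 46)/96 = 96/96 = 1

Summary (fraction, with percent):

explained: PC1 0.5208 (52.08%), PC2 0.4792 (47.92%);  cumulative: 0.5208, 1
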